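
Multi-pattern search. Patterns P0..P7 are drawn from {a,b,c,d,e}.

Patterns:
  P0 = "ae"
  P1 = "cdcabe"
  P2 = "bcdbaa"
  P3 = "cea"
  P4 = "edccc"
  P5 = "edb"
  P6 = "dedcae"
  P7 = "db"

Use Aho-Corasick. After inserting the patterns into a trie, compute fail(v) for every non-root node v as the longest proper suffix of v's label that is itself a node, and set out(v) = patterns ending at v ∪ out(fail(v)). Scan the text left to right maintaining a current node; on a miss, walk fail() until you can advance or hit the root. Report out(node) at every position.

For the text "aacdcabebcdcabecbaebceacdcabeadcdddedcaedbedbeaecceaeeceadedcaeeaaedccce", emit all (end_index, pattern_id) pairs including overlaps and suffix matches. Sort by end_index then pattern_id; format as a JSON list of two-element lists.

Build:
Trie (insert patterns):
  n0 'ε': a→1 b→9 c→3 d→23 e→17
  n1 'a': e→2
  n2 'ae': ·  [P0 ends]
  n3 'c': d→4 e→15
  n4 'cd': c→5
  n5 'cdc': a→6
  n6 'cdca': b→7
  n7 'cdcab': e→8
  n8 'cdcabe': ·  [P1 ends]
  n9 'b': c→10
  n10 'bc': d→11
  n11 'bcd': b→12
  n12 'bcdb': a→13
  n13 'bcdba': a→14
  n14 'bcdbaa': ·  [P2 ends]
  n15 'ce': a→16
  n16 'cea': ·  [P3 ends]
  n17 'e': d→18
  n18 'ed': b→22 c→19
  n19 'edc': c→20
  n20 'edcc': c→21
  n21 'edccc': ·  [P4 ends]
  n22 'edb': ·  [P5 ends]
  n23 'd': b→29 e→24
  n24 'de': d→25
  n25 'ded': c→26
  n26 'dedc': a→27
  n27 'dedca': e→28
  n28 'dedcae': ·  [P6 ends]
  n29 'db': ·  [P7 ends]

Failure links (BFS by depth):
  fail(1) 'a': from fail(0)=0 chase 'a': 0 ⇒ 0;  out=∅∪out(0)=∅
  fail(3) 'c': from fail(0)=0 chase 'c': 0 ⇒ 0;  out=∅∪out(0)=∅
  fail(9) 'b': from fail(0)=0 chase 'b': 0 ⇒ 0;  out=∅∪out(0)=∅
  fail(17) 'e': from fail(0)=0 chase 'e': 0 ⇒ 0;  out=∅∪out(0)=∅
  fail(23) 'd': from fail(0)=0 chase 'd': 0 ⇒ 0;  out=∅∪out(0)=∅
  fail(2) 'ae': from fail(1)=0 chase 'e': 0 ⇒ 17;  out={0}∪out(17)={0}
  fail(4) 'cd': from fail(3)=0 chase 'd': 0 ⇒ 23;  out=∅∪out(23)=∅
  fail(10) 'bc': from fail(9)=0 chase 'c': 0 ⇒ 3;  out=∅∪out(3)=∅
  fail(15) 'ce': from fail(3)=0 chase 'e': 0 ⇒ 17;  out=∅∪out(17)=∅
  fail(18) 'ed': from fail(17)=0 chase 'd': 0 ⇒ 23;  out=∅∪out(23)=∅
  fail(24) 'de': from fail(23)=0 chase 'e': 0 ⇒ 17;  out=∅∪out(17)=∅
  fail(29) 'db': from fail(23)=0 chase 'b': 0 ⇒ 9;  out={7}∪out(9)={7}
  fail(5) 'cdc': from fail(4)=23 chase 'c': 23→0 ⇒ 3;  out=∅∪out(3)=∅
  fail(11) 'bcd': from fail(10)=3 chase 'd': 3 ⇒ 4;  out=∅∪out(4)=∅
  fail(16) 'cea': from fail(15)=17 chase 'a': 17→0 ⇒ 1;  out={3}∪out(1)={3}
  fail(19) 'edc': from fail(18)=23 chase 'c': 23→0 ⇒ 3;  out=∅∪out(3)=∅
  fail(22) 'edb': from fail(18)=23 chase 'b': 23 ⇒ 29;  out={5}∪out(29)={5,7}
  fail(25) 'ded': from fail(24)=17 chase 'd': 17 ⇒ 18;  out=∅∪out(18)=∅
  fail(6) 'cdca': from fail(5)=3 chase 'a': 3→0 ⇒ 1;  out=∅∪out(1)=∅
  fail(12) 'bcdb': from fail(11)=4 chase 'b': 4→23 ⇒ 29;  out=∅∪out(29)={7}
  fail(20) 'edcc': from fail(19)=3 chase 'c': 3→0 ⇒ 3;  out=∅∪out(3)=∅
  fail(26) 'dedc': from fail(25)=18 chase 'c': 18 ⇒ 19;  out=∅∪out(19)=∅
  fail(7) 'cdcab': from fail(6)=1 chase 'b': 1→0 ⇒ 9;  out=∅∪out(9)=∅
  fail(13) 'bcdba': from fail(12)=29 chase 'a': 29→9→0 ⇒ 1;  out=∅∪out(1)=∅
  fail(21) 'edccc': from fail(20)=3 chase 'c': 3→0 ⇒ 3;  out={4}∪out(3)={4}
  fail(27) 'dedca': from fail(26)=19 chase 'a': 19→3→0 ⇒ 1;  out=∅∪out(1)=∅
  fail(8) 'cdcabe': from fail(7)=9 chase 'e': 9→0 ⇒ 17;  out={1}∪out(17)={1}
  fail(14) 'bcdbaa': from fail(13)=1 chase 'a': 1→0 ⇒ 1;  out={2}∪out(1)={2}
  fail(28) 'dedcae': from fail(27)=1 chase 'e': 1 ⇒ 2;  out={6}∪out(2)={0,6}

Scan:
pos 0 'a': at 1
pos 1 'a': at 1 (via fail)
pos 2 'c': at 3 (via fail)
pos 3 'd': at 4
pos 4 'c': at 5
pos 5 'a': at 6
pos 6 'b': at 7
pos 7 'e': at 8  ** P1@[2:7]
pos 8 'b': at 9 (via fail)
pos 9 'c': at 10
pos 10 'd': at 11
pos 11 'c': at 5 (via fail)
pos 12 'a': at 6
pos 13 'b': at 7
pos 14 'e': at 8  ** P1@[9:14]
pos 15 'c': at 3 (via fail)
pos 16 'b': at 9 (via fail)
pos 17 'a': at 1 (via fail)
pos 18 'e': at 2  ** P0@[17:18]
pos 19 'b': at 9 (via fail)
pos 20 'c': at 10
pos 21 'e': at 15 (via fail)
pos 22 'a': at 16  ** P3@[20:22]
pos 23 'c': at 3 (via fail)
pos 24 'd': at 4
pos 25 'c': at 5
pos 26 'a': at 6
pos 27 'b': at 7
pos 28 'e': at 8  ** P1@[23:28]
pos 29 'a': at 1 (via fail)
pos 30 'd': at 23 (via fail)
pos 31 'c': at 3 (via fail)
pos 32 'd': at 4
pos 33 'd': at 23 (via fail)
pos 34 'd': at 23 (via fail)
pos 35 'e': at 24
pos 36 'd': at 25
pos 37 'c': at 26
pos 38 'a': at 27
pos 39 'e': at 28  ** P0@[38:39],P6@[34:39]
pos 40 'd': at 18 (via fail)
pos 41 'b': at 22  ** P5@[39:41],P7@[40:41]
pos 42 'e': at 17 (via fail)
pos 43 'd': at 18
pos 44 'b': at 22  ** P5@[42:44],P7@[43:44]
pos 45 'e': at 17 (via fail)
pos 46 'a': at 1 (via fail)
pos 47 'e': at 2  ** P0@[46:47]
pos 48 'c': at 3 (via fail)
pos 49 'c': at 3 (via fail)
pos 50 'e': at 15
pos 51 'a': at 16  ** P3@[49:51]
pos 52 'e': at 2 (via fail)  ** P0@[51:52]
pos 53 'e': at 17 (via fail)
pos 54 'c': at 3 (via fail)
pos 55 'e': at 15
pos 56 'a': at 16  ** P3@[54:56]
pos 57 'd': at 23 (via fail)
pos 58 'e': at 24
pos 59 'd': at 25
pos 60 'c': at 26
pos 61 'a': at 27
pos 62 'e': at 28  ** P0@[61:62],P6@[57:62]
pos 63 'e': at 17 (via fail)
pos 64 'a': at 1 (via fail)
pos 65 'a': at 1 (via fail)
pos 66 'e': at 2  ** P0@[65:66]
pos 67 'd': at 18 (via fail)
pos 68 'c': at 19
pos 69 'c': at 20
pos 70 'c': at 21  ** P4@[66:70]
pos 71 'e': at 15 (via fail)

Result: [[7,1],[14,1],[18,0],[22,3],[28,1],[39,0],[39,6],[41,5],[41,7],[44,5],[44,7],[47,0],[51,3],[52,0],[56,3],[62,0],[62,6],[66,0],[70,4]]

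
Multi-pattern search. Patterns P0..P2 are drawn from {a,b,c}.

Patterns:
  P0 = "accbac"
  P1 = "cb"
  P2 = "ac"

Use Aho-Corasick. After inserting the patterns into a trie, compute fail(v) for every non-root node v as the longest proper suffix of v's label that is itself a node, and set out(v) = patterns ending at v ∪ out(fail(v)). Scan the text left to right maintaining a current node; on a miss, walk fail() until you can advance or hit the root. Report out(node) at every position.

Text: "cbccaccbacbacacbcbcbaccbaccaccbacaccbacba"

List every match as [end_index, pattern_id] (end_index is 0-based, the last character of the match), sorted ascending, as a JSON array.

Build automaton:
Trie (insert patterns):
  n0 'ε': a→1 c→7
  n1 'a': c→2
  n2 'ac': c→3  [P2 ends]
  n3 'acc': b→4
  n4 'accb': a→5
  n5 'accba': c→6
  n6 'accbac': ·  [P0 ends]
  n7 'c': b→8
  n8 'cb': ·  [P1 ends]

BFS fail/out derivation:
  n1('a'): parent n0 fail=0; on 'a' 0 → fail=0;  out ∅∪∅=∅
  n7('c'): parent n0 fail=0; on 'c' 0 → fail=0;  out ∅∪∅=∅
  n2('ac'): parent n1 fail=0; on 'c' 0 → fail=7;  out {2}∪∅={2}
  n8('cb'): parent n7 fail=0; on 'b' 0 → fail=0;  out {1}∪∅={1}
  n3('acc'): parent n2 fail=7; on 'c' 7→0 → fail=7;  out ∅∪∅=∅
  n4('accb'): parent n3 fail=7; on 'b' 7 → fail=8;  out ∅∪{1}={1}
  n5('accba'): parent n4 fail=8; on 'a' 8→0 → fail=1;  out ∅∪∅=∅
  n6('accbac'): parent n5 fail=1; on 'c' 1 → fail=2;  out {0}∪{2}={0,2}

Scan:
i=0 'c': node 0→7
i=1 'b': node 7→8  → match P1@[0:1]
i=2 'c': node 8→7 (fail-walked)
i=3 'c': node 7→7 (fail-walked)
i=4 'a': node 7→1 (fail-walked)
i=5 'c': node 1→2  → match P2@[4:5]
i=6 'c': node 2→3
i=7 'b': node 3→4  → match P1@[6:7]
i=8 'a': node 4→5
i=9 'c': node 5→6  → match P0@[4:9],P2@[8:9]
i=10 'b': node 6→8 (fail-walked)  → match P1@[9:10]
i=11 'a': node 8→1 (fail-walked)
i=12 'c': node 1→2  → match P2@[11:12]
i=13 'a': node 2→1 (fail-walked)
i=14 'c': node 1→2  → match P2@[13:14]
i=15 'b': node 2→8 (fail-walked)  → match P1@[14:15]
i=16 'c': node 8→7 (fail-walked)
i=17 'b': node 7→8  → match P1@[16:17]
i=18 'c': node 8→7 (fail-walked)
i=19 'b': node 7→8  → match P1@[18:19]
i=20 'a': node 8→1 (fail-walked)
i=21 'c': node 1→2  → match P2@[20:21]
i=22 'c': node 2→3
i=23 'b': node 3→4  → match P1@[22:23]
i=24 'a': node 4→5
i=25 'c': node 5→6  → match P0@[20:25],P2@[24:25]
i=26 'c': node 6→3 (fail-walked)
i=27 'a': node 3→1 (fail-walked)
i=28 'c': node 1→2  → match P2@[27:28]
i=29 'c': node 2→3
i=30 'b': node 3→4  → match P1@[29:30]
i=31 'a': node 4→5
i=32 'c': node 5→6  → match P0@[27:32],P2@[31:32]
i=33 'a': node 6→1 (fail-walked)
i=34 'c': node 1→2  → match P2@[33:34]
i=35 'c': node 2→3
i=36 'b': node 3→4  → match P1@[35:36]
i=37 'a': node 4→5
i=38 'c': node 5→6  → match P0@[33:38],P2@[37:38]
i=39 'b': node 6→8 (fail-walked)  → match P1@[38:39]
i=40 'a': node 8→1 (fail-walked)

Matches: [[1,1],[5,2],[7,1],[9,0],[9,2],[10,1],[12,2],[14,2],[15,1],[17,1],[19,1],[21,2],[23,1],[25,0],[25,2],[28,2],[30,1],[32,0],[32,2],[34,2],[36,1],[38,0],[38,2],[39,1]]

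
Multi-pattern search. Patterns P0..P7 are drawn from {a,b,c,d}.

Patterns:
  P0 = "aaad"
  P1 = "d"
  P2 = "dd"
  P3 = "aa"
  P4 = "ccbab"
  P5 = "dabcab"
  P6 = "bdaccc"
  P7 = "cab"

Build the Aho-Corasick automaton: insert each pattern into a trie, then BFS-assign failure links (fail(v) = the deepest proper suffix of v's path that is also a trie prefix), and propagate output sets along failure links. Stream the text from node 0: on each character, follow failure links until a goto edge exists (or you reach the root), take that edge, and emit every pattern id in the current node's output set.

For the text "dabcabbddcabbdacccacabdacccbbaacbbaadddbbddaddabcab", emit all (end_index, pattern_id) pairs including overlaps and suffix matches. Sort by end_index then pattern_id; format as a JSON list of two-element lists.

Build automaton:
Trie (insert patterns):
  0='ε' goto a→1 b→17 c→7 d→5
  1='a' goto a→2
  2='aa' goto a→3  [P3 ends]
  3='aaa' goto d→4
  4='aaad' goto ·  [P0 ends]
  5='d' goto a→12 d→6  [P1 ends]
  6='dd' goto ·  [P2 ends]
  7='c' goto a→23 c→8
  8='cc' goto b→9
  9='ccb' goto a→10
  10='ccba' goto b→11
  11='ccbab' goto ·  [P4 ends]
  12='da' goto b→13
  13='dab' goto c→14
  14='dabc' goto a→15
  15='dabca' goto b→16
  16='dabcab' goto ·  [P5 ends]
  17='b' goto d→18
  18='bd' goto a→19
  19='bda' goto c→20
  20='bdac' goto c→21
  21='bdacc' goto c→22
  22='bdaccc' goto ·  [P6 ends]
  23='ca' goto b→24
  24='cab' goto ·  [P7 ends]

Failure links (BFS by depth):
  n1('a'): parent n0 fail=0; on 'a' 0 → fail=0;  out ∅∪∅=∅
  n5('d'): parent n0 fail=0; on 'd' 0 → fail=0;  out {1}∪∅={1}
  n7('c'): parent n0 fail=0; on 'c' 0 → fail=0;  out ∅∪∅=∅
  n17('b'): parent n0 fail=0; on 'b' 0 → fail=0;  out ∅∪∅=∅
  n2('aa'): parent n1 fail=0; on 'a' 0 → fail=1;  out {3}∪∅={3}
  n6('dd'): parent n5 fail=0; on 'd' 0 → fail=5;  out {2}∪{1}={1,2}
  n8('cc'): parent n7 fail=0; on 'c' 0 → fail=7;  out ∅∪∅=∅
  n12('da'): parent n5 fail=0; on 'a' 0 → fail=1;  out ∅∪∅=∅
  n18('bd'): parent n17 fail=0; on 'd' 0 → fail=5;  out ∅∪{1}={1}
  n23('ca'): parent n7 fail=0; on 'a' 0 → fail=1;  out ∅∪∅=∅
  n3('aaa'): parent n2 fail=1; on 'a' 1 → fail=2;  out ∅∪{3}={3}
  n9('ccb'): parent n8 fail=7; on 'b' 7→0 → fail=17;  out ∅∪∅=∅
  n13('dab'): parent n12 fail=1; on 'b' 1→0 → fail=17;  out ∅∪∅=∅
  n19('bda'): parent n18 fail=5; on 'a' 5 → fail=12;  out ∅∪∅=∅
  n24('cab'): parent n23 fail=1; on 'b' 1→0 → fail=17;  out {7}∪∅={7}
  n4('aaad'): parent n3 fail=2; on 'd' 2→1→0 → fail=5;  out {0}∪{1}={0,1}
  n10('ccba'): parent n9 fail=17; on 'a' 17→0 → fail=1;  out ∅∪∅=∅
  n14('dabc'): parent n13 fail=17; on 'c' 17→0 → fail=7;  out ∅∪∅=∅
  n20('bdac'): parent n19 fail=12; on 'c' 12→1→0 → fail=7;  out ∅∪∅=∅
  n11('ccbab'): parent n10 fail=1; on 'b' 1→0 → fail=17;  out {4}∪∅={4}
  n15('dabca'): parent n14 fail=7; on 'a' 7 → fail=23;  out ∅∪∅=∅
  n21('bdacc'): parent n20 fail=7; on 'c' 7 → fail=8;  out ∅∪∅=∅
  n16('dabcab'): parent n15 fail=23; on 'b' 23 → fail=24;  out {5}∪{7}={5,7}
  n22('bdaccc'): parent n21 fail=8; on 'c' 8→7 → fail=8;  out {6}∪∅={6}

Scan:
i=0 'd': node 0→5  ** P1@[0:0]
i=1 'a': node 5→12
i=2 'b': node 12→13
i=3 'c': node 13→14
i=4 'a': node 14→15
i=5 'b': node 15→16  ** P5@[0:5],P7@[3:5]
i=6 'b': node 16→17 ·f
i=7 'd': node 17→18  ** P1@[7:7]
i=8 'd': node 18→6 ·f  ** P1@[8:8],P2@[7:8]
i=9 'c': node 6→7 ·f
i=10 'a': node 7→23
i=11 'b': node 23→24  ** P7@[9:11]
i=12 'b': node 24→17 ·f
i=13 'd': node 17→18  ** P1@[13:13]
i=14 'a': node 18→19
i=15 'c': node 19→20
i=16 'c': node 20→21
i=17 'c': node 21→22  ** P6@[12:17]
i=18 'a': node 22→23 ·f
i=19 'c': node 23→7 ·f
i=20 'a': node 7→23
i=21 'b': node 23→24  ** P7@[19:21]
i=22 'd': node 24→18 ·f  ** P1@[22:22]
i=23 'a': node 18→19
i=24 'c': node 19→20
i=25 'c': node 20→21
i=26 'c': node 21→22  ** P6@[21:26]
i=27 'b': node 22→9 ·f
i=28 'b': node 9→17 ·f
i=29 'a': node 17→1 ·f
i=30 'a': node 1→2  ** P3@[29:30]
i=31 'c': node 2→7 ·f
i=32 'b': node 7→17 ·f
i=33 'b': node 17→17 ·f
i=34 'a': node 17→1 ·f
i=35 'a': node 1→2  ** P3@[34:35]
i=36 'd': node 2→5 ·f  ** P1@[36:36]
i=37 'd': node 5→6  ** P1@[37:37],P2@[36:37]
i=38 'd': node 6→6 ·f  ** P1@[38:38],P2@[37:38]
i=39 'b': node 6→17 ·f
i=40 'b': node 17→17 ·f
i=41 'd': node 17→18  ** P1@[41:41]
i=42 'd': node 18→6 ·f  ** P1@[42:42],P2@[41:42]
i=43 'a': node 6→12 ·f
i=44 'd': node 12→5 ·f  ** P1@[44:44]
i=45 'd': node 5→6  ** P1@[45:45],P2@[44:45]
i=46 'a': node 6→12 ·f
i=47 'b': node 12→13
i=48 'c': node 13→14
i=49 'a': node 14→15
i=50 'b': node 15→16  ** P5@[45:50],P7@[48:50]

Result: [[0,1],[5,5],[5,7],[7,1],[8,1],[8,2],[11,7],[13,1],[17,6],[21,7],[22,1],[26,6],[30,3],[35,3],[36,1],[37,1],[37,2],[38,1],[38,2],[41,1],[42,1],[42,2],[44,1],[45,1],[45,2],[50,5],[50,7]]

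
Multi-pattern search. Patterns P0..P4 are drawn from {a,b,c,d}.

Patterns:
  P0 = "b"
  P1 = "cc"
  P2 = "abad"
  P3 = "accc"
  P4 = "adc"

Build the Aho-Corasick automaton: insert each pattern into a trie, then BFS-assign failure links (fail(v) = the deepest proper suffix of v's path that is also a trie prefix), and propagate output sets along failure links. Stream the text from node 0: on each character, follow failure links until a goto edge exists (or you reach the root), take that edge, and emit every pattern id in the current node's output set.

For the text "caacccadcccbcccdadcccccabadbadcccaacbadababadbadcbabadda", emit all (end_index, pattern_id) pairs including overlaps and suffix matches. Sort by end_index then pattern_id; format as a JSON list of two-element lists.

Build automaton:
Trie (insert patterns):
  0='ε' goto a→4 b→1 c→2
  1='b' goto ·  ←P0
  2='c' goto c→3
  3='cc' goto ·  ←P1
  4='a' goto b→5 c→8 d→11
  5='ab' goto a→6
  6='aba' goto d→7
  7='abad' goto ·  ←P2
  8='ac' goto c→9
  9='acc' goto c→10
  10='accc' goto ·  ←P3
  11='ad' goto c→12
  12='adc' goto ·  ←P4

Failure links (BFS by depth):
  n1('b'): parent n0 fail=0; on 'b' 0 → fail=0;  out {0}∪∅={0}
  n2('c'): parent n0 fail=0; on 'c' 0 → fail=0;  out ∅∪∅=∅
  n4('a'): parent n0 fail=0; on 'a' 0 → fail=0;  out ∅∪∅=∅
  n3('cc'): parent n2 fail=0; on 'c' 0 → fail=2;  out {1}∪∅={1}
  n5('ab'): parent n4 fail=0; on 'b' 0 → fail=1;  out ∅∪{0}={0}
  n8('ac'): parent n4 fail=0; on 'c' 0 → fail=2;  out ∅∪∅=∅
  n11('ad'): parent n4 fail=0; on 'd' 0 → fail=0;  out ∅∪∅=∅
  n6('aba'): parent n5 fail=1; on 'a' 1→0 → fail=4;  out ∅∪∅=∅
  n9('acc'): parent n8 fail=2; on 'c' 2 → fail=3;  out ∅∪{1}={1}
  n12('adc'): parent n11 fail=0; on 'c' 0 → fail=2;  out {4}∪∅={4}
  n7('abad'): parent n6 fail=4; on 'd' 4 → fail=11;  out {2}∪∅={2}
  n10('accc'): parent n9 fail=3; on 'c' 3→2 → fail=3;  out {3}∪{1}={1,3}

Scan:
[0] read 'c'  n0⇒n2
[1] read 'a'  n2⇒n4 (via fail)
[2] read 'a'  n4⇒n4 (via fail)
[3] read 'c'  n4⇒n8
[4] read 'c'  n8⇒n9  ** P1@[3:4]
[5] read 'c'  n9⇒n10  ** P1@[4:5],P3@[2:5]
[6] read 'a'  n10⇒n4 (via fail)
[7] read 'd'  n4⇒n11
[8] read 'c'  n11⇒n12  ** P4@[6:8]
[9] read 'c'  n12⇒n3 (via fail)  ** P1@[8:9]
[10] read 'c'  n3⇒n3 (via fail)  ** P1@[9:10]
[11] read 'b'  n3⇒n1 (via fail)  ** P0@[11:11]
[12] read 'c'  n1⇒n2 (via fail)
[13] read 'c'  n2⇒n3  ** P1@[12:13]
[14] read 'c'  n3⇒n3 (via fail)  ** P1@[13:14]
[15] read 'd'  n3⇒n0 (via fail)
[16] read 'a'  n0⇒n4
[17] read 'd'  n4⇒n11
[18] read 'c'  n11⇒n12  ** P4@[16:18]
[19] read 'c'  n12⇒n3 (via fail)  ** P1@[18:19]
[20] read 'c'  n3⇒n3 (via fail)  ** P1@[19:20]
[21] read 'c'  n3⇒n3 (via fail)  ** P1@[20:21]
[22] read 'c'  n3⇒n3 (via fail)  ** P1@[21:22]
[23] read 'a'  n3⇒n4 (via fail)
[24] read 'b'  n4⇒n5  ** P0@[24:24]
[25] read 'a'  n5⇒n6
[26] read 'd'  n6⇒n7  ** P2@[23:26]
[27] read 'b'  n7⇒n1 (via fail)  ** P0@[27:27]
[28] read 'a'  n1⇒n4 (via fail)
[29] read 'd'  n4⇒n11
[30] read 'c'  n11⇒n12  ** P4@[28:30]
[31] read 'c'  n12⇒n3 (via fail)  ** P1@[30:31]
[32] read 'c'  n3⇒n3 (via fail)  ** P1@[31:32]
[33] read 'a'  n3⇒n4 (via fail)
[34] read 'a'  n4⇒n4 (via fail)
[35] read 'c'  n4⇒n8
[36] read 'b'  n8⇒n1 (via fail)  ** P0@[36:36]
[37] read 'a'  n1⇒n4 (via fail)
[38] read 'd'  n4⇒n11
[39] read 'a'  n11⇒n4 (via fail)
[40] read 'b'  n4⇒n5  ** P0@[40:40]
[41] read 'a'  n5⇒n6
[42] read 'b'  n6⇒n5 (via fail)  ** P0@[42:42]
[43] read 'a'  n5⇒n6
[44] read 'd'  n6⇒n7  ** P2@[41:44]
[45] read 'b'  n7⇒n1 (via fail)  ** P0@[45:45]
[46] read 'a'  n1⇒n4 (via fail)
[47] read 'd'  n4⇒n11
[48] read 'c'  n11⇒n12  ** P4@[46:48]
[49] read 'b'  n12⇒n1 (via fail)  ** P0@[49:49]
[50] read 'a'  n1⇒n4 (via fail)
[51] read 'b'  n4⇒n5  ** P0@[51:51]
[52] read 'a'  n5⇒n6
[53] read 'd'  n6⇒n7  ** P2@[50:53]
[54] read 'd'  n7⇒n0 (via fail)
[55] read 'a'  n0⇒n4

Matches: [[4,1],[5,1],[5,3],[8,4],[9,1],[10,1],[11,0],[13,1],[14,1],[18,4],[19,1],[20,1],[21,1],[22,1],[24,0],[26,2],[27,0],[30,4],[31,1],[32,1],[36,0],[40,0],[42,0],[44,2],[45,0],[48,4],[49,0],[51,0],[53,2]]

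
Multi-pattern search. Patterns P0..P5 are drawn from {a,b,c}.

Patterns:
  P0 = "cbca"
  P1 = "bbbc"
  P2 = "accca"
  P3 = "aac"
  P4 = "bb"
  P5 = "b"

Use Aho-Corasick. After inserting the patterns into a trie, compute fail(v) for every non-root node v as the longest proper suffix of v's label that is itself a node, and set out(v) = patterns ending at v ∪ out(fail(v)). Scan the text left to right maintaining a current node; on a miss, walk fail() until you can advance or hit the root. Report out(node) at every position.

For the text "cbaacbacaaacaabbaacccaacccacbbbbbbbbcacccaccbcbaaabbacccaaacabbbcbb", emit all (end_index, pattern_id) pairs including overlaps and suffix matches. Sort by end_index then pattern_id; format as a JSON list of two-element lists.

Construct AC machine:
Trie nodes:
  n0 'ε': a→9 b→5 c→1
  n1 'c': b→2
  n2 'cb': c→3
  n3 'cbc': a→4
  n4 'cbca': ·  [P0 ends]
  n5 'b': b→6  [P5 ends]
  n6 'bb': b→7  [P4 ends]
  n7 'bbb': c→8
  n8 'bbbc': ·  [P1 ends]
  n9 'a': a→14 c→10
  n10 'ac': c→11
  n11 'acc': c→12
  n12 'accc': a→13
  n13 'accca': ·  [P2 ends]
  n14 'aa': c→15
  n15 'aac': ·  [P3 ends]

Failure links (BFS by depth):
  fail(1) 'c': from fail(0)=0 chase 'c': 0 ⇒ 0;  out=∅∪out(0)=∅
  fail(5) 'b': from fail(0)=0 chase 'b': 0 ⇒ 0;  out={5}∪out(0)={5}
  fail(9) 'a': from fail(0)=0 chase 'a': 0 ⇒ 0;  out=∅∪out(0)=∅
  fail(2) 'cb': from fail(1)=0 chase 'b': 0 ⇒ 5;  out=∅∪out(5)={5}
  fail(6) 'bb': from fail(5)=0 chase 'b': 0 ⇒ 5;  out={4}∪out(5)={4,5}
  fail(10) 'ac': from fail(9)=0 chase 'c': 0 ⇒ 1;  out=∅∪out(1)=∅
  fail(14) 'aa': from fail(9)=0 chase 'a': 0 ⇒ 9;  out=∅∪out(9)=∅
  fail(3) 'cbc': from fail(2)=5 chase 'c': 5→0 ⇒ 1;  out=∅∪out(1)=∅
  fail(7) 'bbb': from fail(6)=5 chase 'b': 5 ⇒ 6;  out=∅∪out(6)={4,5}
  fail(11) 'acc': from fail(10)=1 chase 'c': 1→0 ⇒ 1;  out=∅∪out(1)=∅
  fail(15) 'aac': from fail(14)=9 chase 'c': 9 ⇒ 10;  out={3}∪out(10)={3}
  fail(4) 'cbca': from fail(3)=1 chase 'a': 1→0 ⇒ 9;  out={0}∪out(9)={0}
  fail(8) 'bbbc': from fail(7)=6 chase 'c': 6→5→0 ⇒ 1;  out={1}∪out(1)={1}
  fail(12) 'accc': from fail(11)=1 chase 'c': 1→0 ⇒ 1;  out=∅∪out(1)=∅
  fail(13) 'accca': from fail(12)=1 chase 'a': 1→0 ⇒ 9;  out={2}∪out(9)={2}

Text stream:
i=0 'c': node 0→1
i=1 'b': node 1→2  → match P5@[1:1]
i=2 'a': node 2→9 (via fail)
i=3 'a': node 9→14
i=4 'c': node 14→15  → match P3@[2:4]
i=5 'b': node 15→2 (via fail)  → match P5@[5:5]
i=6 'a': node 2→9 (via fail)
i=7 'c': node 9→10
i=8 'a': node 10→9 (via fail)
i=9 'a': node 9→14
i=10 'a': node 14→14 (via fail)
i=11 'c': node 14→15  → match P3@[9:11]
i=12 'a': node 15→9 (via fail)
i=13 'a': node 9→14
i=14 'b': node 14→5 (via fail)  → match P5@[14:14]
i=15 'b': node 5→6  → match P4@[14:15],P5@[15:15]
i=16 'a': node 6→9 (via fail)
i=17 'a': node 9→14
i=18 'c': node 14→15  → match P3@[16:18]
i=19 'c': node 15→11 (via fail)
i=20 'c': node 11→12
i=21 'a': node 12→13  → match P2@[17:21]
i=22 'a': node 13→14 (via fail)
i=23 'c': node 14→15  → match P3@[21:23]
i=24 'c': node 15→11 (via fail)
i=25 'c': node 11→12
i=26 'a': node 12→13  → match P2@[22:26]
i=27 'c': node 13→10 (via fail)
i=28 'b': node 10→2 (via fail)  → match P5@[28:28]
i=29 'b': node 2→6 (via fail)  → match P4@[28:29],P5@[29:29]
i=30 'b': node 6→7  → match P4@[29:30],P5@[30:30]
i=31 'b': node 7→7 (via fail)  → match P4@[30:31],P5@[31:31]
i=32 'b': node 7→7 (via fail)  → match P4@[31:32],P5@[32:32]
i=33 'b': node 7→7 (via fail)  → match P4@[32:33],P5@[33:33]
i=34 'b': node 7→7 (via fail)  → match P4@[33:34],P5@[34:34]
i=35 'b': node 7→7 (via fail)  → match P4@[34:35],P5@[35:35]
i=36 'c': node 7→8  → match P1@[33:36]
i=37 'a': node 8→9 (via fail)
i=38 'c': node 9→10
i=39 'c': node 10→11
i=40 'c': node 11→12
i=41 'a': node 12→13  → match P2@[37:41]
i=42 'c': node 13→10 (via fail)
i=43 'c': node 10→11
i=44 'b': node 11→2 (via fail)  → match P5@[44:44]
i=45 'c': node 2→3
i=46 'b': node 3→2 (via fail)  → match P5@[46:46]
i=47 'a': node 2→9 (via fail)
i=48 'a': node 9→14
i=49 'a': node 14→14 (via fail)
i=50 'b': node 14→5 (via fail)  → match P5@[50:50]
i=51 'b': node 5→6  → match P4@[50:51],P5@[51:51]
i=52 'a': node 6→9 (via fail)
i=53 'c': node 9→10
i=54 'c': node 10→11
i=55 'c': node 11→12
i=56 'a': node 12→13  → match P2@[52:56]
i=57 'a': node 13→14 (via fail)
i=58 'a': node 14→14 (via fail)
i=59 'c': node 14→15  → match P3@[57:59]
i=60 'a': node 15→9 (via fail)
i=61 'b': node 9→5 (via fail)  → match P5@[61:61]
i=62 'b': node 5→6  → match P4@[61:62],P5@[62:62]
i=63 'b': node 6→7  → match P4@[62:63],P5@[63:63]
i=64 'c': node 7→8  → match P1@[61:64]
i=65 'b': node 8→2 (via fail)  → match P5@[65:65]
i=66 'b': node 2→6 (via fail)  → match P4@[65:66],P5@[66:66]

Matches: [[1,5],[4,3],[5,5],[11,3],[14,5],[15,4],[15,5],[18,3],[21,2],[23,3],[26,2],[28,5],[29,4],[29,5],[30,4],[30,5],[31,4],[31,5],[32,4],[32,5],[33,4],[33,5],[34,4],[34,5],[35,4],[35,5],[36,1],[41,2],[44,5],[46,5],[50,5],[51,4],[51,5],[56,2],[59,3],[61,5],[62,4],[62,5],[63,4],[63,5],[64,1],[65,5],[66,4],[66,5]]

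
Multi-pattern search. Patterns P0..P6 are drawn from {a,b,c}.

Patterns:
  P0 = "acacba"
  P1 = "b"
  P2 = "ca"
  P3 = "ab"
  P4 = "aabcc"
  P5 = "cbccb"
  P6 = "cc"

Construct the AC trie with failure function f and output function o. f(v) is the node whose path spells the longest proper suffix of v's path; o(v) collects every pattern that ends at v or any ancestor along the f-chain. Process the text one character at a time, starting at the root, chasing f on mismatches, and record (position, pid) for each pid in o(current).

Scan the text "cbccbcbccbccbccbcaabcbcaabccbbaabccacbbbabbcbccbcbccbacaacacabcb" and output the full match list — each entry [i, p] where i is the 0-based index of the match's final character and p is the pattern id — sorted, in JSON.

Build:
Trie nodes:
  n0 'ε': a→1 b→7 c→8
  n1 'a': a→11 b→10 c→2
  n2 'ac': a→3
  n3 'aca': c→4
  n4 'acac': b→5
  n5 'acacb': a→6
  n6 'acacba': ·  [P0 ends]
  n7 'b': ·  [P1 ends]
  n8 'c': a→9 b→15 c→19
  n9 'ca': ·  [P2 ends]
  n10 'ab': ·  [P3 ends]
  n11 'aa': b→12
  n12 'aab': c→13
  n13 'aabc': c→14
  n14 'aabcc': ·  [P4 ends]
  n15 'cb': c→16
  n16 'cbc': c→17
  n17 'cbcc': b→18
  n18 'cbccb': ·  [P5 ends]
  n19 'cc': ·  [P6 ends]

Failure links (BFS by depth):
  n1('a'): parent n0 fail=0; on 'a' 0 → fail=0;  out ∅∪∅=∅
  n7('b'): parent n0 fail=0; on 'b' 0 → fail=0;  out {1}∪∅={1}
  n8('c'): parent n0 fail=0; on 'c' 0 → fail=0;  out ∅∪∅=∅
  n2('ac'): parent n1 fail=0; on 'c' 0 → fail=8;  out ∅∪∅=∅
  n9('ca'): parent n8 fail=0; on 'a' 0 → fail=1;  out {2}∪∅={2}
  n10('ab'): parent n1 fail=0; on 'b' 0 → fail=7;  out {3}∪{1}={1,3}
  n11('aa'): parent n1 fail=0; on 'a' 0 → fail=1;  out ∅∪∅=∅
  n15('cb'): parent n8 fail=0; on 'b' 0 → fail=7;  out ∅∪{1}={1}
  n19('cc'): parent n8 fail=0; on 'c' 0 → fail=8;  out {6}∪∅={6}
  n3('aca'): parent n2 fail=8; on 'a' 8 → fail=9;  out ∅∪{2}={2}
  n12('aab'): parent n11 fail=1; on 'b' 1 → fail=10;  out ∅∪{1,3}={1,3}
  n16('cbc'): parent n15 fail=7; on 'c' 7→0 → fail=8;  out ∅∪∅=∅
  n4('acac'): parent n3 fail=9; on 'c' 9→1 → fail=2;  out ∅∪∅=∅
  n13('aabc'): parent n12 fail=10; on 'c' 10→7→0 → fail=8;  out ∅∪∅=∅
  n17('cbcc'): parent n16 fail=8; on 'c' 8 → fail=19;  out ∅∪{6}={6}
  n5('acacb'): parent n4 fail=2; on 'b' 2→8 → fail=15;  out ∅∪{1}={1}
  n14('aabcc'): parent n13 fail=8; on 'c' 8 → fail=19;  out {4}∪{6}={4,6}
  n18('cbccb'): parent n17 fail=19; on 'b' 19→8 → fail=15;  out {5}∪{1}={1,5}
  n6('acacba'): parent n5 fail=15; on 'a' 15→7→0 → fail=1;  out {0}∪∅={0}

Run:
pos 0 'c': at 8
pos 1 'b': at 15  → match P1@[1:1]
pos 2 'c': at 16
pos 3 'c': at 17  → match P6@[2:3]
pos 4 'b': at 18  → match P1@[4:4],P5@[0:4]
pos 5 'c': at 16 (via fail)
pos 6 'b': at 15 (via fail)  → match P1@[6:6]
pos 7 'c': at 16
pos 8 'c': at 17  → match P6@[7:8]
pos 9 'b': at 18  → match P1@[9:9],P5@[5:9]
pos 10 'c': at 16 (via fail)
pos 11 'c': at 17  → match P6@[10:11]
pos 12 'b': at 18  → match P1@[12:12],P5@[8:12]
pos 13 'c': at 16 (via fail)
pos 14 'c': at 17  → match P6@[13:14]
pos 15 'b': at 18  → match P1@[15:15],P5@[11:15]
pos 16 'c': at 16 (via fail)
pos 17 'a': at 9 (via fail)  → match P2@[16:17]
pos 18 'a': at 11 (via fail)
pos 19 'b': at 12  → match P1@[19:19],P3@[18:19]
pos 20 'c': at 13
pos 21 'b': at 15 (via fail)  → match P1@[21:21]
pos 22 'c': at 16
pos 23 'a': at 9 (via fail)  → match P2@[22:23]
pos 24 'a': at 11 (via fail)
pos 25 'b': at 12  → match P1@[25:25],P3@[24:25]
pos 26 'c': at 13
pos 27 'c': at 14  → match P4@[23:27],P6@[26:27]
pos 28 'b': at 15 (via fail)  → match P1@[28:28]
pos 29 'b': at 7 (via fail)  → match P1@[29:29]
pos 30 'a': at 1 (via fail)
pos 31 'a': at 11
pos 32 'b': at 12  → match P1@[32:32],P3@[31:32]
pos 33 'c': at 13
pos 34 'c': at 14  → match P4@[30:34],P6@[33:34]
pos 35 'a': at 9 (via fail)  → match P2@[34:35]
pos 36 'c': at 2 (via fail)
pos 37 'b': at 15 (via fail)  → match P1@[37:37]
pos 38 'b': at 7 (via fail)  → match P1@[38:38]
pos 39 'b': at 7 (via fail)  → match P1@[39:39]
pos 40 'a': at 1 (via fail)
pos 41 'b': at 10  → match P1@[41:41],P3@[40:41]
pos 42 'b': at 7 (via fail)  → match P1@[42:42]
pos 43 'c': at 8 (via fail)
pos 44 'b': at 15  → match P1@[44:44]
pos 45 'c': at 16
pos 46 'c': at 17  → match P6@[45:46]
pos 47 'b': at 18  → match P1@[47:47],P5@[43:47]
pos 48 'c': at 16 (via fail)
pos 49 'b': at 15 (via fail)  → match P1@[49:49]
pos 50 'c': at 16
pos 51 'c': at 17  → match P6@[50:51]
pos 52 'b': at 18  → match P1@[52:52],P5@[48:52]
pos 53 'a': at 1 (via fail)
pos 54 'c': at 2
pos 55 'a': at 3  → match P2@[54:55]
pos 56 'a': at 11 (via fail)
pos 57 'c': at 2 (via fail)
pos 58 'a': at 3  → match P2@[57:58]
pos 59 'c': at 4
pos 60 'a': at 3 (via fail)  → match P2@[59:60]
pos 61 'b': at 10 (via fail)  → match P1@[61:61],P3@[60:61]
pos 62 'c': at 8 (via fail)
pos 63 'b': at 15  → match P1@[63:63]

Matches: [[1,1],[3,6],[4,1],[4,5],[6,1],[8,6],[9,1],[9,5],[11,6],[12,1],[12,5],[14,6],[15,1],[15,5],[17,2],[19,1],[19,3],[21,1],[23,2],[25,1],[25,3],[27,4],[27,6],[28,1],[29,1],[32,1],[32,3],[34,4],[34,6],[35,2],[37,1],[38,1],[39,1],[41,1],[41,3],[42,1],[44,1],[46,6],[47,1],[47,5],[49,1],[51,6],[52,1],[52,5],[55,2],[58,2],[60,2],[61,1],[61,3],[63,1]]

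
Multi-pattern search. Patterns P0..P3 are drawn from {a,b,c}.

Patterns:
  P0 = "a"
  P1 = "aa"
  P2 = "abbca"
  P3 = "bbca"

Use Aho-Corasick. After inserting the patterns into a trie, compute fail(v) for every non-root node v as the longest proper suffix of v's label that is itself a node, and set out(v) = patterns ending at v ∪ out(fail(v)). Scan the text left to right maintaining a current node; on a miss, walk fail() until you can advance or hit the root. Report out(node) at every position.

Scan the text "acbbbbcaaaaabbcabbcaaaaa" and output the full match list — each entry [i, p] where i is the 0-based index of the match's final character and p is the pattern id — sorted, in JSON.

Build:
Trie nodes:
  n0 'ε': a→1 b→7
  n1 'a': a→2 b→3  ←P0
  n2 'aa': ·  ←P1
  n3 'ab': b→4
  n4 'abb': c→5
  n5 'abbc': a→6
  n6 'abbca': ·  ←P2
  n7 'b': b→8
  n8 'bb': c→9
  n9 'bbc': a→10
  n10 'bbca': ·  ←P3

Failure links (BFS by depth):
  fail(1) 'a': from fail(0)=0 chase 'a': 0 ⇒ 0;  out={0}∪out(0)={0}
  fail(7) 'b': from fail(0)=0 chase 'b': 0 ⇒ 0;  out=∅∪out(0)=∅
  fail(2) 'aa': from fail(1)=0 chase 'a': 0 ⇒ 1;  out={1}∪out(1)={0,1}
  fail(3) 'ab': from fail(1)=0 chase 'b': 0 ⇒ 7;  out=∅∪out(7)=∅
  fail(8) 'bb': from fail(7)=0 chase 'b': 0 ⇒ 7;  out=∅∪out(7)=∅
  fail(4) 'abb': from fail(3)=7 chase 'b': 7 ⇒ 8;  out=∅∪out(8)=∅
  fail(9) 'bbc': from fail(8)=7 chase 'c': 7→0 ⇒ 0;  out=∅∪out(0)=∅
  fail(5) 'abbc': from fail(4)=8 chase 'c': 8 ⇒ 9;  out=∅∪out(9)=∅
  fail(10) 'bbca': from fail(9)=0 chase 'a': 0 ⇒ 1;  out={3}∪out(1)={0,3}
  fail(6) 'abbca': from fail(5)=9 chase 'a': 9 ⇒ 10;  out={2}∪out(10)={0,2,3}

Text stream:
[0] read 'a'  n0⇒n1  → match P0@[0:0]
[1] read 'c'  n1⇒n0 (fail-walked)
[2] read 'b'  n0⇒n7
[3] read 'b'  n7⇒n8
[4] read 'b'  n8⇒n8 (fail-walked)
[5] read 'b'  n8⇒n8 (fail-walked)
[6] read 'c'  n8⇒n9
[7] read 'a'  n9⇒n10  → match P0@[7:7],P3@[4:7]
[8] read 'a'  n10⇒n2 (fail-walked)  → match P0@[8:8],P1@[7:8]
[9] read 'a'  n2⇒n2 (fail-walked)  → match P0@[9:9],P1@[8:9]
[10] read 'a'  n2⇒n2 (fail-walked)  → match P0@[10:10],P1@[9:10]
[11] read 'a'  n2⇒n2 (fail-walked)  → match P0@[11:11],P1@[10:11]
[12] read 'b'  n2⇒n3 (fail-walked)
[13] read 'b'  n3⇒n4
[14] read 'c'  n4⇒n5
[15] read 'a'  n5⇒n6  → match P0@[15:15],P2@[11:15],P3@[12:15]
[16] read 'b'  n6⇒n3 (fail-walked)
[17] read 'b'  n3⇒n4
[18] read 'c'  n4⇒n5
[19] read 'a'  n5⇒n6  → match P0@[19:19],P2@[15:19],P3@[16:19]
[20] read 'a'  n6⇒n2 (fail-walked)  → match P0@[20:20],P1@[19:20]
[21] read 'a'  n2⇒n2 (fail-walked)  → match P0@[21:21],P1@[20:21]
[22] read 'a'  n2⇒n2 (fail-walked)  → match P0@[22:22],P1@[21:22]
[23] read 'a'  n2⇒n2 (fail-walked)  → match P0@[23:23],P1@[22:23]

Matches: [[0,0],[7,0],[7,3],[8,0],[8,1],[9,0],[9,1],[10,0],[10,1],[11,0],[11,1],[15,0],[15,2],[15,3],[19,0],[19,2],[19,3],[20,0],[20,1],[21,0],[21,1],[22,0],[22,1],[23,0],[23,1]]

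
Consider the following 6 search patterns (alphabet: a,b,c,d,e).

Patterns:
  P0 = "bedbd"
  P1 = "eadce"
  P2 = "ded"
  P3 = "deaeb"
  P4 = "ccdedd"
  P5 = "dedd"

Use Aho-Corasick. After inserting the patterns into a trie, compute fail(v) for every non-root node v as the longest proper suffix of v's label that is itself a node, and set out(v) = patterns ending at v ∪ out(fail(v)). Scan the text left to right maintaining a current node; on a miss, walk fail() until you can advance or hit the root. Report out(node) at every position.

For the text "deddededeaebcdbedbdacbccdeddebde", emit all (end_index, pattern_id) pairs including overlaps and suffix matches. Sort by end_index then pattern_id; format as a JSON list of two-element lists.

Build automaton:
Trie (insert patterns):
  n0 'ε': b→1 c→17 d→11 e→6
  n1 'b': e→2
  n2 'be': d→3
  n3 'bed': b→4
  n4 'bedb': d→5
  n5 'bedbd': ·  ←P0
  n6 'e': a→7
  n7 'ea': d→8
  n8 'ead': c→9
  n9 'eadc': e→10
  n10 'eadce': ·  ←P1
  n11 'd': e→12
  n12 'de': a→14 d→13
  n13 'ded': d→23  ←P2
  n14 'dea': e→15
  n15 'deae': b→16
  n16 'deaeb': ·  ←P3
  n17 'c': c→18
  n18 'cc': d→19
  n19 'ccd': e→20
  n20 'ccde': d→21
  n21 'ccded': d→22
  n22 'ccdedd': ·  ←P4
  n23 'dedd': ·  ←P5

Failure links (BFS by depth):
  fail(1) 'b': from fail(0)=0 chase 'b': 0 ⇒ 0;  out=∅∪out(0)=∅
  fail(6) 'e': from fail(0)=0 chase 'e': 0 ⇒ 0;  out=∅∪out(0)=∅
  fail(11) 'd': from fail(0)=0 chase 'd': 0 ⇒ 0;  out=∅∪out(0)=∅
  fail(17) 'c': from fail(0)=0 chase 'c': 0 ⇒ 0;  out=∅∪out(0)=∅
  fail(2) 'be': from fail(1)=0 chase 'e': 0 ⇒ 6;  out=∅∪out(6)=∅
  fail(7) 'ea': from fail(6)=0 chase 'a': 0 ⇒ 0;  out=∅∪out(0)=∅
  fail(12) 'de': from fail(11)=0 chase 'e': 0 ⇒ 6;  out=∅∪out(6)=∅
  fail(18) 'cc': from fail(17)=0 chase 'c': 0 ⇒ 17;  out=∅∪out(17)=∅
  fail(3) 'bed': from fail(2)=6 chase 'd': 6→0 ⇒ 11;  out=∅∪out(11)=∅
  fail(8) 'ead': from fail(7)=0 chase 'd': 0 ⇒ 11;  out=∅∪out(11)=∅
  fail(13) 'ded': from fail(12)=6 chase 'd': 6→0 ⇒ 11;  out={2}∪out(11)={2}
  fail(14) 'dea': from fail(12)=6 chase 'a': 6 ⇒ 7;  out=∅∪out(7)=∅
  fail(19) 'ccd': from fail(18)=17 chase 'd': 17→0 ⇒ 11;  out=∅∪out(11)=∅
  fail(4) 'bedb': from fail(3)=11 chase 'b': 11→0 ⇒ 1;  out=∅∪out(1)=∅
  fail(9) 'eadc': from fail(8)=11 chase 'c': 11→0 ⇒ 17;  out=∅∪out(17)=∅
  fail(15) 'deae': from fail(14)=7 chase 'e': 7→0 ⇒ 6;  out=∅∪out(6)=∅
  fail(20) 'ccde': from fail(19)=11 chase 'e': 11 ⇒ 12;  out=∅∪out(12)=∅
  fail(23) 'dedd': from fail(13)=11 chase 'd': 11→0 ⇒ 11;  out={5}∪out(11)={5}
  fail(5) 'bedbd': from fail(4)=1 chase 'd': 1→0 ⇒ 11;  out={0}∪out(11)={0}
  fail(10) 'eadce': from fail(9)=17 chase 'e': 17→0 ⇒ 6;  out={1}∪out(6)={1}
  fail(16) 'deaeb': from fail(15)=6 chase 'b': 6→0 ⇒ 1;  out={3}∪out(1)={3}
  fail(21) 'ccded': from fail(20)=12 chase 'd': 12 ⇒ 13;  out=∅∪out(13)={2}
  fail(22) 'ccdedd': from fail(21)=13 chase 'd': 13 ⇒ 23;  out={4}∪out(23)={4,5}

Text stream:
pos 0 'd': at 11
pos 1 'e': at 12
pos 2 'd': at 13  emit P2@[0:2]
pos 3 'd': at 23  emit P5@[0:3]
pos 4 'e': at 12 (via fail)
pos 5 'd': at 13  emit P2@[3:5]
pos 6 'e': at 12 (via fail)
pos 7 'd': at 13  emit P2@[5:7]
pos 8 'e': at 12 (via fail)
pos 9 'a': at 14
pos 10 'e': at 15
pos 11 'b': at 16  emit P3@[7:11]
pos 12 'c': at 17 (via fail)
pos 13 'd': at 11 (via fail)
pos 14 'b': at 1 (via fail)
pos 15 'e': at 2
pos 16 'd': at 3
pos 17 'b': at 4
pos 18 'd': at 5  emit P0@[14:18]
pos 19 'a': at 0 (via fail)
pos 20 'c': at 17
pos 21 'b': at 1 (via fail)
pos 22 'c': at 17 (via fail)
pos 23 'c': at 18
pos 24 'd': at 19
pos 25 'e': at 20
pos 26 'd': at 21  emit P2@[24:26]
pos 27 'd': at 22  emit P4@[22:27],P5@[24:27]
pos 28 'e': at 12 (via fail)
pos 29 'b': at 1 (via fail)
pos 30 'd': at 11 (via fail)
pos 31 'e': at 12

All matches (sorted): [[2,2],[3,5],[5,2],[7,2],[11,3],[18,0],[26,2],[27,4],[27,5]]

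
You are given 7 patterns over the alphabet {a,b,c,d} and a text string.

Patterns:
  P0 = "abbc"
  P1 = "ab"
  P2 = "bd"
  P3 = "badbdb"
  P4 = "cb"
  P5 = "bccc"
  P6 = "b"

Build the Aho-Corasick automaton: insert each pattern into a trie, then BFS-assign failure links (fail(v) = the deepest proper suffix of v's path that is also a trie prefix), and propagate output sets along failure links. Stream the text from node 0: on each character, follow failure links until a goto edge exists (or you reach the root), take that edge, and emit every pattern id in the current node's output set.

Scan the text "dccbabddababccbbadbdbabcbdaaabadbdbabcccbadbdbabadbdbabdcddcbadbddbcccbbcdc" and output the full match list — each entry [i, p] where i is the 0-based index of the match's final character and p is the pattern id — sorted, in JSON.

Build automaton:
Trie (insert patterns):
  n0 'ε': a→1 b→5 c→12
  n1 'a': b→2
  n2 'ab': b→3  [P1 ends]
  n3 'abb': c→4
  n4 'abbc': ·  [P0 ends]
  n5 'b': a→7 c→14 d→6  [P6 ends]
  n6 'bd': ·  [P2 ends]
  n7 'ba': d→8
  n8 'bad': b→9
  n9 'badb': d→10
  n10 'badbd': b→11
  n11 'badbdb': ·  [P3 ends]
  n12 'c': b→13
  n13 'cb': ·  [P4 ends]
  n14 'bc': c→15
  n15 'bcc': c→16
  n16 'bccc': ·  [P5 ends]

Failure links (BFS by depth):
  fail(1) 'a': from fail(0)=0 chase 'a': 0 ⇒ 0;  out=∅∪out(0)=∅
  fail(5) 'b': from fail(0)=0 chase 'b': 0 ⇒ 0;  out={6}∪out(0)={6}
  fail(12) 'c': from fail(0)=0 chase 'c': 0 ⇒ 0;  out=∅∪out(0)=∅
  fail(2) 'ab': from fail(1)=0 chase 'b': 0 ⇒ 5;  out={1}∪out(5)={1,6}
  fail(6) 'bd': from fail(5)=0 chase 'd': 0 ⇒ 0;  out={2}∪out(0)={2}
  fail(7) 'ba': from fail(5)=0 chase 'a': 0 ⇒ 1;  out=∅∪out(1)=∅
  fail(13) 'cb': from fail(12)=0 chase 'b': 0 ⇒ 5;  out={4}∪out(5)={4,6}
  fail(14) 'bc': from fail(5)=0 chase 'c': 0 ⇒ 12;  out=∅∪out(12)=∅
  fail(3) 'abb': from fail(2)=5 chase 'b': 5→0 ⇒ 5;  out=∅∪out(5)={6}
  fail(8) 'bad': from fail(7)=1 chase 'd': 1→0 ⇒ 0;  out=∅∪out(0)=∅
  fail(15) 'bcc': from fail(14)=12 chase 'c': 12→0 ⇒ 12;  out=∅∪out(12)=∅
  fail(4) 'abbc': from fail(3)=5 chase 'c': 5 ⇒ 14;  out={0}∪out(14)={0}
  fail(9) 'badb': from fail(8)=0 chase 'b': 0 ⇒ 5;  out=∅∪out(5)={6}
  fail(16) 'bccc': from fail(15)=12 chase 'c': 12→0 ⇒ 12;  out={5}∪out(12)={5}
  fail(10) 'badbd': from fail(9)=5 chase 'd': 5 ⇒ 6;  out=∅∪out(6)={2}
  fail(11) 'badbdb': from fail(10)=6 chase 'b': 6→0 ⇒ 5;  out={3}∪out(5)={3,6}

Scan:
[0] read 'd'  n0⇒n0
[1] read 'c'  n0⇒n12
[2] read 'c'  n12⇒n12 (fail-walked)
[3] read 'b'  n12⇒n13  emit P4@[2:3],P6@[3:3]
[4] read 'a'  n13⇒n7 (fail-walked)
[5] read 'b'  n7⇒n2 (fail-walked)  emit P1@[4:5],P6@[5:5]
[6] read 'd'  n2⇒n6 (fail-walked)  emit P2@[5:6]
[7] read 'd'  n6⇒n0 (fail-walked)
[8] read 'a'  n0⇒n1
[9] read 'b'  n1⇒n2  emit P1@[8:9],P6@[9:9]
[10] read 'a'  n2⇒n7 (fail-walked)
[11] read 'b'  n7⇒n2 (fail-walked)  emit P1@[10:11],P6@[11:11]
[12] read 'c'  n2⇒n14 (fail-walked)
[13] read 'c'  n14⇒n15
[14] read 'b'  n15⇒n13 (fail-walked)  emit P4@[13:14],P6@[14:14]
[15] read 'b'  n13⇒n5 (fail-walked)  emit P6@[15:15]
[16] read 'a'  n5⇒n7
[17] read 'd'  n7⇒n8
[18] read 'b'  n8⇒n9  emit P6@[18:18]
[19] read 'd'  n9⇒n10  emit P2@[18:19]
[20] read 'b'  n10⇒n11  emit P3@[15:20],P6@[20:20]
[21] read 'a'  n11⇒n7 (fail-walked)
[22] read 'b'  n7⇒n2 (fail-walked)  emit P1@[21:22],P6@[22:22]
[23] read 'c'  n2⇒n14 (fail-walked)
[24] read 'b'  n14⇒n13 (fail-walked)  emit P4@[23:24],P6@[24:24]
[25] read 'd'  n13⇒n6 (fail-walked)  emit P2@[24:25]
[26] read 'a'  n6⇒n1 (fail-walked)
[27] read 'a'  n1⇒n1 (fail-walked)
[28] read 'a'  n1⇒n1 (fail-walked)
[29] read 'b'  n1⇒n2  emit P1@[28:29],P6@[29:29]
[30] read 'a'  n2⇒n7 (fail-walked)
[31] read 'd'  n7⇒n8
[32] read 'b'  n8⇒n9  emit P6@[32:32]
[33] read 'd'  n9⇒n10  emit P2@[32:33]
[34] read 'b'  n10⇒n11  emit P3@[29:34],P6@[34:34]
[35] read 'a'  n11⇒n7 (fail-walked)
[36] read 'b'  n7⇒n2 (fail-walked)  emit P1@[35:36],P6@[36:36]
[37] read 'c'  n2⇒n14 (fail-walked)
[38] read 'c'  n14⇒n15
[39] read 'c'  n15⇒n16  emit P5@[36:39]
[40] read 'b'  n16⇒n13 (fail-walked)  emit P4@[39:40],P6@[40:40]
[41] read 'a'  n13⇒n7 (fail-walked)
[42] read 'd'  n7⇒n8
[43] read 'b'  n8⇒n9  emit P6@[43:43]
[44] read 'd'  n9⇒n10  emit P2@[43:44]
[45] read 'b'  n10⇒n11  emit P3@[40:45],P6@[45:45]
[46] read 'a'  n11⇒n7 (fail-walked)
[47] read 'b'  n7⇒n2 (fail-walked)  emit P1@[46:47],P6@[47:47]
[48] read 'a'  n2⇒n7 (fail-walked)
[49] read 'd'  n7⇒n8
[50] read 'b'  n8⇒n9  emit P6@[50:50]
[51] read 'd'  n9⇒n10  emit P2@[50:51]
[52] read 'b'  n10⇒n11  emit P3@[47:52],P6@[52:52]
[53] read 'a'  n11⇒n7 (fail-walked)
[54] read 'b'  n7⇒n2 (fail-walked)  emit P1@[53:54],P6@[54:54]
[55] read 'd'  n2⇒n6 (fail-walked)  emit P2@[54:55]
[56] read 'c'  n6⇒n12 (fail-walked)
[57] read 'd'  n12⇒n0 (fail-walked)
[58] read 'd'  n0⇒n0
[59] read 'c'  n0⇒n12
[60] read 'b'  n12⇒n13  emit P4@[59:60],P6@[60:60]
[61] read 'a'  n13⇒n7 (fail-walked)
[62] read 'd'  n7⇒n8
[63] read 'b'  n8⇒n9  emit P6@[63:63]
[64] read 'd'  n9⇒n10  emit P2@[63:64]
[65] read 'd'  n10⇒n0 (fail-walked)
[66] read 'b'  n0⇒n5  emit P6@[66:66]
[67] read 'c'  n5⇒n14
[68] read 'c'  n14⇒n15
[69] read 'c'  n15⇒n16  emit P5@[66:69]
[70] read 'b'  n16⇒n13 (fail-walked)  emit P4@[69:70],P6@[70:70]
[71] read 'b'  n13⇒n5 (fail-walked)  emit P6@[71:71]
[72] read 'c'  n5⇒n14
[73] read 'd'  n14⇒n0 (fail-walked)
[74] read 'c'  n0⇒n12

Result: [[3,4],[3,6],[5,1],[5,6],[6,2],[9,1],[9,6],[11,1],[11,6],[14,4],[14,6],[15,6],[18,6],[19,2],[20,3],[20,6],[22,1],[22,6],[24,4],[24,6],[25,2],[29,1],[29,6],[32,6],[33,2],[34,3],[34,6],[36,1],[36,6],[39,5],[40,4],[40,6],[43,6],[44,2],[45,3],[45,6],[47,1],[47,6],[50,6],[51,2],[52,3],[52,6],[54,1],[54,6],[55,2],[60,4],[60,6],[63,6],[64,2],[66,6],[69,5],[70,4],[70,6],[71,6]]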